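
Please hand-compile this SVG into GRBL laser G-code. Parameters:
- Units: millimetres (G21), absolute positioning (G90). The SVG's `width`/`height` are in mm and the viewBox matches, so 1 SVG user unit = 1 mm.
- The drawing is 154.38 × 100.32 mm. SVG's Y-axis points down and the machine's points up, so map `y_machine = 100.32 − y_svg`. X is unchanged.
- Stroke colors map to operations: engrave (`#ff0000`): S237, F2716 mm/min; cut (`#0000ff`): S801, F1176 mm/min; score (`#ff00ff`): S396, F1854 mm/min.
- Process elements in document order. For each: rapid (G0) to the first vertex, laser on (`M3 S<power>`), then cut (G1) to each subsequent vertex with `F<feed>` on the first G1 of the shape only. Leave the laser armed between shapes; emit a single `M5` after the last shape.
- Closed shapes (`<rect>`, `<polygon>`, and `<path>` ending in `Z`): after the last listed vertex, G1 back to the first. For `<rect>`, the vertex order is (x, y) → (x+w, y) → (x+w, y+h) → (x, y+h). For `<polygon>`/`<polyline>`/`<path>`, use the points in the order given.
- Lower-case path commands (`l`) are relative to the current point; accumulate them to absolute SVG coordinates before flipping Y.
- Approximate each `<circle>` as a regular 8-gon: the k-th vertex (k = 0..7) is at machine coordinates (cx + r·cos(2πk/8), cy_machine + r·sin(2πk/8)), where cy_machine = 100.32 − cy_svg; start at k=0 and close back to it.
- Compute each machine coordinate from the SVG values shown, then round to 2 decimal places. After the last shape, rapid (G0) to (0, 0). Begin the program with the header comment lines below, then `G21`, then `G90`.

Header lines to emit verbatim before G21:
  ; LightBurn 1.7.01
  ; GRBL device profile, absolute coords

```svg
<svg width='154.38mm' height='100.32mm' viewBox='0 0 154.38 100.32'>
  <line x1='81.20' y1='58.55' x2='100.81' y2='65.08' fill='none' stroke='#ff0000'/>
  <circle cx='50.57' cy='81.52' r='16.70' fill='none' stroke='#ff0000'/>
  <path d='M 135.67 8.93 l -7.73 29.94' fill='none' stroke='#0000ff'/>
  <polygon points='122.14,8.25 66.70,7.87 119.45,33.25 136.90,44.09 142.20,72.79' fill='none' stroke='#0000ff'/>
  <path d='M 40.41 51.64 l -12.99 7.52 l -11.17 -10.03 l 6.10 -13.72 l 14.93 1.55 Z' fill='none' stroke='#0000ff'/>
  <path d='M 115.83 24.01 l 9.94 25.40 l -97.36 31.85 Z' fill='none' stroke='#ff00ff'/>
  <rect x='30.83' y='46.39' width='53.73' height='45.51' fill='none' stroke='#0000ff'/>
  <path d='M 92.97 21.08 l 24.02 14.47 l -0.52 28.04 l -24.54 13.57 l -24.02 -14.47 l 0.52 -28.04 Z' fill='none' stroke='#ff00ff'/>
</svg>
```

1 u = 1 mm; y_m = 100.32 − y.

[1] `<line>` line segment, #ff0000→engrave S237 F2716: (81.20,41.77) → (100.81,35.24)

[2] `<circle>` circle, #ff0000→engrave S237 F2716: (67.27,18.80) → (62.38,30.61) → (50.57,35.50) → (38.76,30.61) → (33.87,18.80) → (38.76,6.99) → (50.57,2.10) → (62.38,6.99) → (67.27,18.80) (closed)

[3] `<path>` line segment, #0000ff→cut S801 F1176: (135.67,91.39) → (127.94,61.45)

[4] `<polygon>` closed polygon, #0000ff→cut S801 F1176: (122.14,92.07) → (66.70,92.45) → (119.45,67.07) → (136.90,56.23) → (142.20,27.53) → (122.14,92.07) (closed)

[5] `<path>` regular polygon, #0000ff→cut S801 F1176: (40.41,48.68) → (27.42,41.16) → (16.25,51.19) → (22.35,64.91) → (37.28,63.36) → (40.41,48.68) (closed)

[6] `<path>` closed polygon, #ff00ff→score S396 F1854: (115.83,76.31) → (125.77,50.91) → (28.41,19.06) → (115.83,76.31) (closed)

[7] `<rect>` rectangle, #0000ff→cut S801 F1176: (30.83,53.93) → (84.56,53.93) → (84.56,8.42) → (30.83,8.42) → (30.83,53.93) (closed)

[8] `<path>` regular polygon, #ff00ff→score S396 F1854: (92.97,79.24) → (116.99,64.77) → (116.47,36.73) → (91.93,23.16) → (67.91,37.63) → (68.43,65.67) → (92.97,79.24) (closed)

; LightBurn 1.7.01
; GRBL device profile, absolute coords
G21
G90
G0 X81.20 Y41.77
M3 S237
G1 X100.81 Y35.24 F2716
G0 X67.27 Y18.80
M3 S237
G1 X62.38 Y30.61 F2716
G1 X50.57 Y35.50
G1 X38.76 Y30.61
G1 X33.87 Y18.80
G1 X38.76 Y6.99
G1 X50.57 Y2.10
G1 X62.38 Y6.99
G1 X67.27 Y18.80
G0 X135.67 Y91.39
M3 S801
G1 X127.94 Y61.45 F1176
G0 X122.14 Y92.07
M3 S801
G1 X66.70 Y92.45 F1176
G1 X119.45 Y67.07
G1 X136.90 Y56.23
G1 X142.20 Y27.53
G1 X122.14 Y92.07
G0 X40.41 Y48.68
M3 S801
G1 X27.42 Y41.16 F1176
G1 X16.25 Y51.19
G1 X22.35 Y64.91
G1 X37.28 Y63.36
G1 X40.41 Y48.68
G0 X115.83 Y76.31
M3 S396
G1 X125.77 Y50.91 F1854
G1 X28.41 Y19.06
G1 X115.83 Y76.31
G0 X30.83 Y53.93
M3 S801
G1 X84.56 Y53.93 F1176
G1 X84.56 Y8.42
G1 X30.83 Y8.42
G1 X30.83 Y53.93
G0 X92.97 Y79.24
M3 S396
G1 X116.99 Y64.77 F1854
G1 X116.47 Y36.73
G1 X91.93 Y23.16
G1 X67.91 Y37.63
G1 X68.43 Y65.67
G1 X92.97 Y79.24
M5
G0 X0.00 Y0.00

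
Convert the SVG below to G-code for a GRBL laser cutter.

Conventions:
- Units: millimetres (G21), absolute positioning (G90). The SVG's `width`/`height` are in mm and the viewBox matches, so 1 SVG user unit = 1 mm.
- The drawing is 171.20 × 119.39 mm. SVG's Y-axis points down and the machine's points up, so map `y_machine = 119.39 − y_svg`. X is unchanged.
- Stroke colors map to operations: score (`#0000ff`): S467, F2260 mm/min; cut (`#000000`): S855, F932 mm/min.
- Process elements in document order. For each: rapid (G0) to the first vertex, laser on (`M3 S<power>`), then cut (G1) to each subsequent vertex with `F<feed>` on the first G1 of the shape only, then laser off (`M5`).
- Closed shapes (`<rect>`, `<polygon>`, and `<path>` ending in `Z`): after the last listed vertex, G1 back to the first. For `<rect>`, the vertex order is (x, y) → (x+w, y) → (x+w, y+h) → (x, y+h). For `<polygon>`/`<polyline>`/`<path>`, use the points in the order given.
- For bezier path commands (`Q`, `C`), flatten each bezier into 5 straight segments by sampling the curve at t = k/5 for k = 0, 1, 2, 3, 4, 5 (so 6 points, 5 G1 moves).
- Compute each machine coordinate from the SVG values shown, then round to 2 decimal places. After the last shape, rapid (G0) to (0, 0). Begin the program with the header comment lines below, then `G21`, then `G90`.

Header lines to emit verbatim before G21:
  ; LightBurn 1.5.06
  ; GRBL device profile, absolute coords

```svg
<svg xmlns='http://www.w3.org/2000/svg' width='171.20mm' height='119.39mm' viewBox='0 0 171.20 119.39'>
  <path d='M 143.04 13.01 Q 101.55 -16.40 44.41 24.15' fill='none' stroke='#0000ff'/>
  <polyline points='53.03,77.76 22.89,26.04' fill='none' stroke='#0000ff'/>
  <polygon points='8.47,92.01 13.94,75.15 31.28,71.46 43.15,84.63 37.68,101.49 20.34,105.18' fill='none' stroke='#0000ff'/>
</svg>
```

; LightBurn 1.5.06
; GRBL device profile, absolute coords
G21
G90
G0 X143.04 Y106.38
M3 S467
G1 X125.82 Y115.35 F2260
G1 X107.34 Y118.71
G1 X87.62 Y116.49
G1 X66.64 Y108.66
G1 X44.41 Y95.24
M5
G0 X53.03 Y41.63
M3 S467
G1 X22.89 Y93.35 F2260
M5
G0 X8.47 Y27.38
M3 S467
G1 X13.94 Y44.24 F2260
G1 X31.28 Y47.93
G1 X43.15 Y34.76
G1 X37.68 Y17.90
G1 X20.34 Y14.21
G1 X8.47 Y27.38
M5
G0 X0.00 Y0.00

1 u = 1 mm; y_m = 119.39 − y.

[1] `<path>` quadratic bezier, #0000ff→score S467 F2260: (143.04,106.38) → (125.82,115.35) → (107.34,118.71) → (87.62,116.49) → (66.64,108.66) → (44.41,95.24)

[2] `<polyline>` line segment, #0000ff→score S467 F2260: (53.03,41.63) → (22.89,93.35)

[3] `<polygon>` regular polygon, #0000ff→score S467 F2260: (8.47,27.38) → (13.94,44.24) → (31.28,47.93) → (43.15,34.76) → (37.68,17.90) → (20.34,14.21) → (8.47,27.38) (closed)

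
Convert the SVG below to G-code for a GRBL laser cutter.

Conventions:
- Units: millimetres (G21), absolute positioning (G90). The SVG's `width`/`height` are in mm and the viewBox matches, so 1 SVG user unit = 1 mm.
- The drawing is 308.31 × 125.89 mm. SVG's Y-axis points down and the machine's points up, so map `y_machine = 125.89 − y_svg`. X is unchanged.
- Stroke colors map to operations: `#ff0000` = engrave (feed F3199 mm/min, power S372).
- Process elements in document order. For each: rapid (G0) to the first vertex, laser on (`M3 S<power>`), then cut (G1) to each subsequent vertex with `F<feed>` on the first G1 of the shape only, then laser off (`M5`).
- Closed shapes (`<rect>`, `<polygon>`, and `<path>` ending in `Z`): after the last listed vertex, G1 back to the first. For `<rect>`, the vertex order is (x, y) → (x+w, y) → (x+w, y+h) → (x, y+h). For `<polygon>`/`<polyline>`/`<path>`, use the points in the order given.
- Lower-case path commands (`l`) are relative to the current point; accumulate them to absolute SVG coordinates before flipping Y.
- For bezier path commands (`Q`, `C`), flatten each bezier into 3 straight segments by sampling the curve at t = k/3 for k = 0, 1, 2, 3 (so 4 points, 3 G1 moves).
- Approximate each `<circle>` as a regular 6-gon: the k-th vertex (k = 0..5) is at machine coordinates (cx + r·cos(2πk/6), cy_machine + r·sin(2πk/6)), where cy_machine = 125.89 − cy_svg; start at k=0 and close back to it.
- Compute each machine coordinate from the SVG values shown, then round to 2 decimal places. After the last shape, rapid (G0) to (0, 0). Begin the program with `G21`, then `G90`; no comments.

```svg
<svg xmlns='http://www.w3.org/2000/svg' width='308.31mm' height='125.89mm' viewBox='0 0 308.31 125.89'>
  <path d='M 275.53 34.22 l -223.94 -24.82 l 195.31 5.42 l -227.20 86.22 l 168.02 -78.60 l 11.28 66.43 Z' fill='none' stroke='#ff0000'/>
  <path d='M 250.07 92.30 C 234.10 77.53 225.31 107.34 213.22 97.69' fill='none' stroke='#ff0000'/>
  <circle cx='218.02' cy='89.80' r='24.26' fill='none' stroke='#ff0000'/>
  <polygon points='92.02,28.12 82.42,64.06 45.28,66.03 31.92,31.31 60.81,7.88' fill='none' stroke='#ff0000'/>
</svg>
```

G21
G90
G0 X275.53 Y91.67
M3 S372
G1 X51.59 Y116.49 F3199
G1 X246.90 Y111.07
G1 X19.70 Y24.85
G1 X187.72 Y103.45
G1 X199.00 Y37.02
G1 X275.53 Y91.67
M5
G0 X250.07 Y33.59
M3 S372
G1 X236.11 Y36.61 F3199
G1 X224.60 Y28.59
G1 X213.22 Y28.20
M5
G0 X242.28 Y36.09
M3 S372
G1 X230.15 Y57.10 F3199
G1 X205.89 Y57.10
G1 X193.76 Y36.09
G1 X205.89 Y15.08
G1 X230.15 Y15.08
G1 X242.28 Y36.09
M5
G0 X92.02 Y97.77
M3 S372
G1 X82.42 Y61.83 F3199
G1 X45.28 Y59.86
G1 X31.92 Y94.58
G1 X60.81 Y118.01
G1 X92.02 Y97.77
M5
G0 X0.00 Y0.00

Since the viewBox matches the mm dimensions, user units are millimetres directly. The only transform is the Y-flip y_m = 125.89 − y_svg.

Shape 1 is a closed polygon drawn with `<path>`. Its stroke #ff0000 means engrave at S372, F3199. After flipping Y the toolpath is (275.53,91.67) → (51.59,116.49) → (246.90,111.07) → (19.70,24.85) → (187.72,103.45) → (199.00,37.02) → (275.53,91.67), returning to the start.

Shape 2 is a cubic bezier drawn with `<path>`. Its stroke #ff0000 means engrave at S372, F3199. After flipping Y the toolpath is (250.07,33.59) → (236.11,36.61) → (224.60,28.59) → (213.22,28.20).

Shape 3 is a circle drawn with `<circle>`. Its stroke #ff0000 means engrave at S372, F3199. After flipping Y the toolpath is (242.28,36.09) → (230.15,57.10) → (205.89,57.10) → (193.76,36.09) → (205.89,15.08) → (230.15,15.08) → (242.28,36.09), returning to the start.

Shape 4 is a regular polygon drawn with `<polygon>`. Its stroke #ff0000 means engrave at S372, F3199. After flipping Y the toolpath is (92.02,97.77) → (82.42,61.83) → (45.28,59.86) → (31.92,94.58) → (60.81,118.01) → (92.02,97.77), returning to the start.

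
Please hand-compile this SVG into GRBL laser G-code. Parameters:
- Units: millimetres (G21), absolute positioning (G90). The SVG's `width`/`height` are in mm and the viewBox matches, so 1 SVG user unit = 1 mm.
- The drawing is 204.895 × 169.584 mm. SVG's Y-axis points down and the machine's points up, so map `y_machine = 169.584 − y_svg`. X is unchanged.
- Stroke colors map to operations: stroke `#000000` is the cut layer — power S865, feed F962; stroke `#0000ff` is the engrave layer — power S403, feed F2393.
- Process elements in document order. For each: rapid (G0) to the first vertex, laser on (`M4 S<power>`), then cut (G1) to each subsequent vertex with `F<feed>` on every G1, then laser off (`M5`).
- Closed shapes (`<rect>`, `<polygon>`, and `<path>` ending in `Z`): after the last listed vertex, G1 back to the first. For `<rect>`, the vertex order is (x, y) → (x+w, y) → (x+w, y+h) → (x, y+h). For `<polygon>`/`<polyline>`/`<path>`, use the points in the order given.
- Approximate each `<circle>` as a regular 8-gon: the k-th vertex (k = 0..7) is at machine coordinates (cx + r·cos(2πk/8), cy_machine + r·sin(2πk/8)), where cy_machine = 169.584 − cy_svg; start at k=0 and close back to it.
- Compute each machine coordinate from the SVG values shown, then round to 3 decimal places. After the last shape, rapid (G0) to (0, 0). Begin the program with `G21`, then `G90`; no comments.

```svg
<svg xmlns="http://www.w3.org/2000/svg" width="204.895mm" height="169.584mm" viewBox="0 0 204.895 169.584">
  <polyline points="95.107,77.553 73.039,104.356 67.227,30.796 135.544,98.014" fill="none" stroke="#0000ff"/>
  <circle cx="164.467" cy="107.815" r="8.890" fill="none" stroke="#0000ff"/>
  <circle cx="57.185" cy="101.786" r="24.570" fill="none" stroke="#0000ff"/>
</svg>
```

Since the viewBox matches the mm dimensions, user units are millimetres directly. The only transform is the Y-flip y_m = 169.584 − y_svg.

Shape 1 is a open polyline drawn with `<polyline>`. Its stroke #0000ff means engrave at S403, F2393. After flipping Y the toolpath is (95.107,92.031) → (73.039,65.228) → (67.227,138.788) → (135.544,71.570).

Shape 2 is a circle drawn with `<circle>`. Its stroke #0000ff means engrave at S403, F2393. After flipping Y the toolpath is (173.357,61.769) → (170.753,68.055) → (164.467,70.659) → (158.181,68.055) → (155.577,61.769) → (158.181,55.483) → (164.467,52.879) → (170.753,55.483) → (173.357,61.769), returning to the start.

Shape 3 is a circle drawn with `<circle>`. Its stroke #0000ff means engrave at S403, F2393. After flipping Y the toolpath is (81.755,67.798) → (74.559,85.172) → (57.185,92.368) → (39.811,85.172) → (32.615,67.798) → (39.811,50.424) → (57.185,43.228) → (74.559,50.424) → (81.755,67.798), returning to the start.

G21
G90
G0 X95.107 Y92.031
M4 S403
G1 X73.039 Y65.228 F2393
G1 X67.227 Y138.788 F2393
G1 X135.544 Y71.570 F2393
M5
G0 X173.357 Y61.769
M4 S403
G1 X170.753 Y68.055 F2393
G1 X164.467 Y70.659 F2393
G1 X158.181 Y68.055 F2393
G1 X155.577 Y61.769 F2393
G1 X158.181 Y55.483 F2393
G1 X164.467 Y52.879 F2393
G1 X170.753 Y55.483 F2393
G1 X173.357 Y61.769 F2393
M5
G0 X81.755 Y67.798
M4 S403
G1 X74.559 Y85.172 F2393
G1 X57.185 Y92.368 F2393
G1 X39.811 Y85.172 F2393
G1 X32.615 Y67.798 F2393
G1 X39.811 Y50.424 F2393
G1 X57.185 Y43.228 F2393
G1 X74.559 Y50.424 F2393
G1 X81.755 Y67.798 F2393
M5
G0 X0.000 Y0.000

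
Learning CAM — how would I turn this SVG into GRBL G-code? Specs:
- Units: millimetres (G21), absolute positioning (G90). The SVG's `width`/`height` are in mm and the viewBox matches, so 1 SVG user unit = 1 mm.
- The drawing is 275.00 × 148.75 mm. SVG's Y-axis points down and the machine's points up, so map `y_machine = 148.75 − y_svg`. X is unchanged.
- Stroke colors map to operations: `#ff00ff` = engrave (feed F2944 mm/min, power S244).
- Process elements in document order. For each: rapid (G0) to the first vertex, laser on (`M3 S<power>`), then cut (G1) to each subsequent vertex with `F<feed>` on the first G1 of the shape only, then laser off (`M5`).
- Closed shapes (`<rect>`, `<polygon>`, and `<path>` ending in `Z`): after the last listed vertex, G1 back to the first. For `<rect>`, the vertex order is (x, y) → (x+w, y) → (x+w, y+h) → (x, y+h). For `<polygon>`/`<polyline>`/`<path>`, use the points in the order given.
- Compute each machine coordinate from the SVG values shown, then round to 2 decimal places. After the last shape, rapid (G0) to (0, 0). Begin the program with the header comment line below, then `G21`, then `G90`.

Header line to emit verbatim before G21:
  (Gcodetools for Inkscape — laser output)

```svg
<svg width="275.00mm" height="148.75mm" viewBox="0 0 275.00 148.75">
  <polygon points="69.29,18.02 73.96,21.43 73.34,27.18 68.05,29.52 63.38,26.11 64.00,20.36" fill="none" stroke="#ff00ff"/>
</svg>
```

(Gcodetools for Inkscape — laser output)
G21
G90
G0 X69.29 Y130.73
M3 S244
G1 X73.96 Y127.32 F2944
G1 X73.34 Y121.57
G1 X68.05 Y119.23
G1 X63.38 Y122.64
G1 X64.00 Y128.39
G1 X69.29 Y130.73
M5
G0 X0.00 Y0.00

viewBox `0 0 275.00 148.75` with mm width/height → 1 unit = 1 mm. Flip: y_m = 148.75 − y_svg.

**Shape 1** — `<polygon>` regular polygon, stroke `#ff00ff` → engrave (S244, F2944). Machine vertices: (69.29,130.73) → (73.96,127.32) → (73.34,121.57) → (68.05,119.23) → (63.38,122.64) → (64.00,128.39) → (69.29,130.73). Closed: final G1 returns to the first vertex.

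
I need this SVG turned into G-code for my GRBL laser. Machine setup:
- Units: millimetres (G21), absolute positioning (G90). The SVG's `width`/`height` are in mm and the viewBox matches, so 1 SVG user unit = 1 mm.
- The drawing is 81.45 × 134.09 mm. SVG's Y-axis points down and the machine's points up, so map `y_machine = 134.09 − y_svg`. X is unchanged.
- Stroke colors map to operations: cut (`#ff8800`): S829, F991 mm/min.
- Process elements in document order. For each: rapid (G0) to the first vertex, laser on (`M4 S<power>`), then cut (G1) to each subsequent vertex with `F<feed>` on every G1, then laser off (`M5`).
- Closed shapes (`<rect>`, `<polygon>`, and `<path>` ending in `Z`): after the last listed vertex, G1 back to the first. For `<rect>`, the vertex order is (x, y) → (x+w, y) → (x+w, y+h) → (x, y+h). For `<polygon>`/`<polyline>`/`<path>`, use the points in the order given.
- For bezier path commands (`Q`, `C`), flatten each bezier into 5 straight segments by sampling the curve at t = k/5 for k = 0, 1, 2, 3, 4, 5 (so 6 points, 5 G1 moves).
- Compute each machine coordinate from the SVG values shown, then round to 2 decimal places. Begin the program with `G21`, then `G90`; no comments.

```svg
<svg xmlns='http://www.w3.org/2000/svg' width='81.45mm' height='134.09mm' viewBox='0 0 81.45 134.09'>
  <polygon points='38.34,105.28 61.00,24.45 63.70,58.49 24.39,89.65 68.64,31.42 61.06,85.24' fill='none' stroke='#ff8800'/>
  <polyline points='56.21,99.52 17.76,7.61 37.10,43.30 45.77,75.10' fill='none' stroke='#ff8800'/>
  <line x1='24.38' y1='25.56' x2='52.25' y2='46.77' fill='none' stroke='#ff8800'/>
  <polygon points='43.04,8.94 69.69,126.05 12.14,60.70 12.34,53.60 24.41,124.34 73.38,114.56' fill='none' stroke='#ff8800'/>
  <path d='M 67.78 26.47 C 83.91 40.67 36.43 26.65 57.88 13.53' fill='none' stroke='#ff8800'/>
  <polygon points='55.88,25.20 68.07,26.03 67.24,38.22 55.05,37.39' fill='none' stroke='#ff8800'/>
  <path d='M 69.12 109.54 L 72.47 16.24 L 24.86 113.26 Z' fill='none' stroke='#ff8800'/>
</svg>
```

G21
G90
G0 X38.34 Y28.81
M4 S829
G1 X61.00 Y109.64 F991
G1 X63.70 Y75.60 F991
G1 X24.39 Y44.44 F991
G1 X68.64 Y102.67 F991
G1 X61.06 Y48.85 F991
G1 X38.34 Y28.81 F991
M5
G0 X56.21 Y34.57
M4 S829
G1 X17.76 Y126.48 F991
G1 X37.10 Y90.79 F991
G1 X45.77 Y58.99 F991
M5
G0 X24.38 Y108.53
M4 S829
G1 X52.25 Y87.32 F991
M5
G0 X43.04 Y125.15
M4 S829
G1 X69.69 Y8.04 F991
G1 X12.14 Y73.39 F991
G1 X12.34 Y80.49 F991
G1 X24.41 Y9.75 F991
G1 X73.38 Y19.53 F991
G1 X43.04 Y125.15 F991
M5
G0 X67.78 Y107.62
M4 S829
G1 X70.89 Y102.25 F991
G1 X65.09 Y102.26 F991
G1 X56.74 Y106.25 F991
G1 X52.22 Y112.81 F991
G1 X57.88 Y120.56 F991
M5
G0 X55.88 Y108.89
M4 S829
G1 X68.07 Y108.06 F991
G1 X67.24 Y95.87 F991
G1 X55.05 Y96.70 F991
G1 X55.88 Y108.89 F991
M5
G0 X69.12 Y24.55
M4 S829
G1 X72.47 Y117.85 F991
G1 X24.86 Y20.83 F991
G1 X69.12 Y24.55 F991
M5

viewBox `0 0 81.45 134.09` with mm width/height → 1 unit = 1 mm. Flip: y_m = 134.09 − y_svg.

**Shape 1** — `<polygon>` closed polygon, stroke `#ff8800` → cut (S829, F991). Machine vertices: (38.34,28.81) → (61.00,109.64) → (63.70,75.60) → (24.39,44.44) → (68.64,102.67) → (61.06,48.85) → (38.34,28.81). Closed: final G1 returns to the first vertex.

**Shape 2** — `<polyline>` open polyline, stroke `#ff8800` → cut (S829, F991). Machine vertices: (56.21,34.57) → (17.76,126.48) → (37.10,90.79) → (45.77,58.99). Open path.

**Shape 3** — `<line>` line segment, stroke `#ff8800` → cut (S829, F991). Machine vertices: (24.38,108.53) → (52.25,87.32). Open path.

**Shape 4** — `<polygon>` closed polygon, stroke `#ff8800` → cut (S829, F991). Machine vertices: (43.04,125.15) → (69.69,8.04) → (12.14,73.39) → (12.34,80.49) → (24.41,9.75) → (73.38,19.53) → (43.04,125.15). Closed: final G1 returns to the first vertex.

**Shape 5** — `<path>` cubic bezier, stroke `#ff8800` → cut (S829, F991). Control points (SVG): P0=(67.78,26.47), P1=(83.91,40.67), P2=(36.43,26.65), P3=(57.88,13.53); sampled at t=k/5. Machine vertices: (67.78,107.62) → (70.89,102.25) → (65.09,102.26) → (56.74,106.25) → (52.22,112.81) → (57.88,120.56). Open path.

**Shape 6** — `<polygon>` regular polygon, stroke `#ff8800` → cut (S829, F991). Machine vertices: (55.88,108.89) → (68.07,108.06) → (67.24,95.87) → (55.05,96.70) → (55.88,108.89). Closed: final G1 returns to the first vertex.

**Shape 7** — `<path>` closed polygon, stroke `#ff8800` → cut (S829, F991). Machine vertices: (69.12,24.55) → (72.47,117.85) → (24.86,20.83) → (69.12,24.55). Closed: final G1 returns to the first vertex.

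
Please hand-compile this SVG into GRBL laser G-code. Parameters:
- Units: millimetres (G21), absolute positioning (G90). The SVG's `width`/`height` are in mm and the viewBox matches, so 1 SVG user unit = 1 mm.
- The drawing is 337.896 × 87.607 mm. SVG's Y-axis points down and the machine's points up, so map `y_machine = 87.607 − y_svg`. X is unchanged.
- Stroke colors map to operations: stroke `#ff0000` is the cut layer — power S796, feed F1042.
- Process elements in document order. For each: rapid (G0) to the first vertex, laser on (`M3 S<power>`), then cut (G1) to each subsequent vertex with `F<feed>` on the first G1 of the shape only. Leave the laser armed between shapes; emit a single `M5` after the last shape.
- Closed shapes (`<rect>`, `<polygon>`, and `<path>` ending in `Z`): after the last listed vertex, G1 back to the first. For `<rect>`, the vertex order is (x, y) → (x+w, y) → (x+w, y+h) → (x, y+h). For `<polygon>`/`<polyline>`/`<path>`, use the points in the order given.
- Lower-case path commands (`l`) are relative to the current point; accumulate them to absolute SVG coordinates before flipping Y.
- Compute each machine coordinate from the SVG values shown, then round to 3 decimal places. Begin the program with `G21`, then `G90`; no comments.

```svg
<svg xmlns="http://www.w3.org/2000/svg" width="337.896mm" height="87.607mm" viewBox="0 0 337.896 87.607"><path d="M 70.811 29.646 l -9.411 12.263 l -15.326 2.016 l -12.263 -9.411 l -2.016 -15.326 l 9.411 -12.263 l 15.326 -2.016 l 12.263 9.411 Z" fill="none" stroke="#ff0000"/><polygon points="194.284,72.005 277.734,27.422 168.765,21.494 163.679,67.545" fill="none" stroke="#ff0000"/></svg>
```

G21
G90
G0 X70.811 Y57.961
M3 S796
G1 X61.400 Y45.698 F1042
G1 X46.074 Y43.682
G1 X33.811 Y53.093
G1 X31.795 Y68.419
G1 X41.206 Y80.682
G1 X56.532 Y82.698
G1 X68.795 Y73.287
G1 X70.811 Y57.961
G0 X194.284 Y15.602
M3 S796
G1 X277.734 Y60.185 F1042
G1 X168.765 Y66.113
G1 X163.679 Y20.062
G1 X194.284 Y15.602
M5

Since the viewBox matches the mm dimensions, user units are millimetres directly. The only transform is the Y-flip y_m = 87.607 − y_svg.

Shape 1 is a regular polygon drawn with `<path>`. Its stroke #ff0000 means cut at S796, F1042. After flipping Y the toolpath is (70.811,57.961) → (61.400,45.698) → (46.074,43.682) → (33.811,53.093) → (31.795,68.419) → (41.206,80.682) → (56.532,82.698) → (68.795,73.287) → (70.811,57.961), returning to the start.

Shape 2 is a closed polygon drawn with `<polygon>`. Its stroke #ff0000 means cut at S796, F1042. After flipping Y the toolpath is (194.284,15.602) → (277.734,60.185) → (168.765,66.113) → (163.679,20.062) → (194.284,15.602), returning to the start.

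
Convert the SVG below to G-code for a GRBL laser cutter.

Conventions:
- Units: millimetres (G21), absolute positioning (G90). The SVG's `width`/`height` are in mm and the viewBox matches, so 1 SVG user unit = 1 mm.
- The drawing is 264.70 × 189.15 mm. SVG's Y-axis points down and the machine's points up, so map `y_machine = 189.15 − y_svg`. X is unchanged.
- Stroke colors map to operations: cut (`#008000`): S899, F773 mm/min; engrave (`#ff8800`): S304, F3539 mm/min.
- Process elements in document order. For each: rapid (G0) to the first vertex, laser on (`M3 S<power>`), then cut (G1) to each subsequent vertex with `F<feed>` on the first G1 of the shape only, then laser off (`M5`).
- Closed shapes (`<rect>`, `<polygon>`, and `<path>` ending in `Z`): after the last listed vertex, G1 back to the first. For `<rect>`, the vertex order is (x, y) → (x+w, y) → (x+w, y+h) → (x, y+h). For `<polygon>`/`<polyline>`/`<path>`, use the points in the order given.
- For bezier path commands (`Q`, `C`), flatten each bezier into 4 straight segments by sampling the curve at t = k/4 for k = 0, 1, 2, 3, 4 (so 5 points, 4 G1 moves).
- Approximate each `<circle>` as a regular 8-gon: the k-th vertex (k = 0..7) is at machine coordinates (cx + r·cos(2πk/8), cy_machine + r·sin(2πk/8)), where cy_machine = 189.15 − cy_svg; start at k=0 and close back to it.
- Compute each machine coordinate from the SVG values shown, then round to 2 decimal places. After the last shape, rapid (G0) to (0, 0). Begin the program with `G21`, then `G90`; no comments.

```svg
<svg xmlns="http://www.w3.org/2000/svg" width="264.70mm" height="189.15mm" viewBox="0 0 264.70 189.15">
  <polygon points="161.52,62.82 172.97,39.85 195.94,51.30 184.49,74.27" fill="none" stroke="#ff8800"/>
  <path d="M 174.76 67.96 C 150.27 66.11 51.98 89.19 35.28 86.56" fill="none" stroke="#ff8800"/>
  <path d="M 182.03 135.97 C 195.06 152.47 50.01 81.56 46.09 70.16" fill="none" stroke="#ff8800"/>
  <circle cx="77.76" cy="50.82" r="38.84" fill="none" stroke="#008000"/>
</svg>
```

1 u = 1 mm; y_m = 189.15 − y.

[1] `<polygon>` regular polygon, #ff8800→engrave S304 F3539: (161.52,126.33) → (172.97,149.30) → (195.94,137.85) → (184.49,114.88) → (161.52,126.33) (closed)

[2] `<path>` cubic bezier, #ff8800→engrave S304 F3539: (174.76,121.19) → (144.98,118.69) → (102.10,111.60) → (60.68,104.65) → (35.28,102.59)

[3] `<path>` cubic bezier, #ff8800→engrave S304 F3539: (182.03,53.18) → (166.84,54.90) → (120.42,75.62) → (70.82,101.58) → (46.09,118.99)

[4] `<circle>` circle, #008000→cut S899 F773: (116.60,138.33) → (105.22,165.79) → (77.76,177.17) → (50.30,165.79) → (38.92,138.33) → (50.30,110.87) → (77.76,99.49) → (105.22,110.87) → (116.60,138.33) (closed)

G21
G90
G0 X161.52 Y126.33
M3 S304
G1 X172.97 Y149.30 F3539
G1 X195.94 Y137.85
G1 X184.49 Y114.88
G1 X161.52 Y126.33
M5
G0 X174.76 Y121.19
M3 S304
G1 X144.98 Y118.69 F3539
G1 X102.10 Y111.60
G1 X60.68 Y104.65
G1 X35.28 Y102.59
M5
G0 X182.03 Y53.18
M3 S304
G1 X166.84 Y54.90 F3539
G1 X120.42 Y75.62
G1 X70.82 Y101.58
G1 X46.09 Y118.99
M5
G0 X116.60 Y138.33
M3 S899
G1 X105.22 Y165.79 F773
G1 X77.76 Y177.17
G1 X50.30 Y165.79
G1 X38.92 Y138.33
G1 X50.30 Y110.87
G1 X77.76 Y99.49
G1 X105.22 Y110.87
G1 X116.60 Y138.33
M5
G0 X0.00 Y0.00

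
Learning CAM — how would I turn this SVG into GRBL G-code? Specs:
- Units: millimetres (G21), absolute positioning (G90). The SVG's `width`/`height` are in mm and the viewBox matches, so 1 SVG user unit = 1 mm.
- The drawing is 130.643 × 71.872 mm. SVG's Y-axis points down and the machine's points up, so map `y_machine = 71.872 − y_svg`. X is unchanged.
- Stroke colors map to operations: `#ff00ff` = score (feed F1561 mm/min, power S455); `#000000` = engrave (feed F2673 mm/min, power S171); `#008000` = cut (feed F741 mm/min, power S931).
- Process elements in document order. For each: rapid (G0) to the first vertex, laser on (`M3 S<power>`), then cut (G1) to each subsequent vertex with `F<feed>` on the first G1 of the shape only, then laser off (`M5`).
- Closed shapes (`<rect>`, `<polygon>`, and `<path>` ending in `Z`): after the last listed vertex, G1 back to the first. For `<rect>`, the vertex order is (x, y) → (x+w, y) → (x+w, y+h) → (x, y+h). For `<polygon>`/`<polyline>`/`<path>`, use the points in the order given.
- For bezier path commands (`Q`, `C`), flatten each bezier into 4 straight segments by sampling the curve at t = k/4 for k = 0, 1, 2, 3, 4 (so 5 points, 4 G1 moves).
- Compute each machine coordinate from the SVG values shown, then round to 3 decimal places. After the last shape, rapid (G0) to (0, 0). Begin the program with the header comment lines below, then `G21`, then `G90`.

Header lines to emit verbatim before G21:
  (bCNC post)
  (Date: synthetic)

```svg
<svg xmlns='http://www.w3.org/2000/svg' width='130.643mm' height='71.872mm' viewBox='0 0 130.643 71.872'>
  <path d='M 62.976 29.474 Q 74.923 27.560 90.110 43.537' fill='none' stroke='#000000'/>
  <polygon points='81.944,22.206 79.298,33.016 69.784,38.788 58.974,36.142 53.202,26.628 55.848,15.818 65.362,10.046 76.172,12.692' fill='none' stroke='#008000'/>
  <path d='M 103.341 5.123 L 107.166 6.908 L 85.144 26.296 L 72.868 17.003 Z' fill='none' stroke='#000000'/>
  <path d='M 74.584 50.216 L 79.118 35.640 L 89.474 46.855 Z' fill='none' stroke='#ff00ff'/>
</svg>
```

(bCNC post)
(Date: synthetic)
G21
G90
G0 X62.976 Y42.398
M3 S171
G1 X69.152 Y42.237 F2673
G1 X75.733 Y39.839
G1 X82.719 Y35.205
G1 X90.110 Y28.335
M5
G0 X81.944 Y49.666
M3 S931
G1 X79.298 Y38.856 F741
G1 X69.784 Y33.084
G1 X58.974 Y35.730
G1 X53.202 Y45.244
G1 X55.848 Y56.054
G1 X65.362 Y61.826
G1 X76.172 Y59.180
G1 X81.944 Y49.666
M5
G0 X103.341 Y66.749
M3 S171
G1 X107.166 Y64.964 F2673
G1 X85.144 Y45.576
G1 X72.868 Y54.869
G1 X103.341 Y66.749
M5
G0 X74.584 Y21.656
M3 S455
G1 X79.118 Y36.232 F1561
G1 X89.474 Y25.017
G1 X74.584 Y21.656
M5
G0 X0.000 Y0.000

viewBox `0 0 130.643 71.872` with mm width/height → 1 unit = 1 mm. Flip: y_m = 71.872 − y_svg.

**Shape 1** — `<path>` quadratic bezier, stroke `#000000` → engrave (S171, F2673). Control points (SVG): P0=(62.976,29.474), P1=(74.923,27.560), P2=(90.110,43.537); sampled at t=k/4. Machine vertices: (62.976,42.398) → (69.152,42.237) → (75.733,39.839) → (82.719,35.205) → (90.110,28.335). Open path.

**Shape 2** — `<polygon>` regular polygon, stroke `#008000` → cut (S931, F741). Machine vertices: (81.944,49.666) → (79.298,38.856) → (69.784,33.084) → (58.974,35.730) → (53.202,45.244) → (55.848,56.054) → (65.362,61.826) → (76.172,59.180) → (81.944,49.666). Closed: final G1 returns to the first vertex.

**Shape 3** — `<path>` closed polygon, stroke `#000000` → engrave (S171, F2673). Machine vertices: (103.341,66.749) → (107.166,64.964) → (85.144,45.576) → (72.868,54.869) → (103.341,66.749). Closed: final G1 returns to the first vertex.

**Shape 4** — `<path>` regular polygon, stroke `#ff00ff` → score (S455, F1561). Machine vertices: (74.584,21.656) → (79.118,36.232) → (89.474,25.017) → (74.584,21.656). Closed: final G1 returns to the first vertex.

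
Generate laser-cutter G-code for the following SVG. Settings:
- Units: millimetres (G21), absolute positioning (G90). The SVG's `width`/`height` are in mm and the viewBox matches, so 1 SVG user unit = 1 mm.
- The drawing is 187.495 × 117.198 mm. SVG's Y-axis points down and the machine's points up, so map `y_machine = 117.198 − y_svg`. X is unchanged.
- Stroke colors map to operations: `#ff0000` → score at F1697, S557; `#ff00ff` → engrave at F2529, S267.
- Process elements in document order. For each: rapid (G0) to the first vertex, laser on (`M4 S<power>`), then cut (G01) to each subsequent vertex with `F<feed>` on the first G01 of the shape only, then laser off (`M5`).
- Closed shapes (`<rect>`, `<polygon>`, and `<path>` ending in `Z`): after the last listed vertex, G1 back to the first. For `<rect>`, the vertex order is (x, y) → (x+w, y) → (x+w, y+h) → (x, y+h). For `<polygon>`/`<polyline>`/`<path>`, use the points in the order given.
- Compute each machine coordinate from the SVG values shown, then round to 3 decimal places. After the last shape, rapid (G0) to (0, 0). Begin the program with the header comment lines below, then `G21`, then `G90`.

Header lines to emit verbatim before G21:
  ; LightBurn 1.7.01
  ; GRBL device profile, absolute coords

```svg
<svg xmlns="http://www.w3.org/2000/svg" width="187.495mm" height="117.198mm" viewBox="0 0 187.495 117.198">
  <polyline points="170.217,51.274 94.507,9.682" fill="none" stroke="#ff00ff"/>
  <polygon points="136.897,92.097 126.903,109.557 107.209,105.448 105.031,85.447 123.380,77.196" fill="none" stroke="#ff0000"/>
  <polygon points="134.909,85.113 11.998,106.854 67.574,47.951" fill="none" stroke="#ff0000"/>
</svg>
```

; LightBurn 1.7.01
; GRBL device profile, absolute coords
G21
G90
G0 X170.217 Y65.924
M4 S267
G01 X94.507 Y107.516 F2529
M5
G0 X136.897 Y25.101
M4 S557
G01 X126.903 Y7.641 F1697
G01 X107.209 Y11.750
G01 X105.031 Y31.751
G01 X123.380 Y40.002
G01 X136.897 Y25.101
M5
G0 X134.909 Y32.085
M4 S557
G01 X11.998 Y10.344 F1697
G01 X67.574 Y69.247
G01 X134.909 Y32.085
M5
G0 X0.000 Y0.000

Since the viewBox matches the mm dimensions, user units are millimetres directly. The only transform is the Y-flip y_m = 117.198 − y_svg.

Shape 1 is a line segment drawn with `<polyline>`. Its stroke #ff00ff means engrave at S267, F2529. After flipping Y the toolpath is (170.217,65.924) → (94.507,107.516).

Shape 2 is a regular polygon drawn with `<polygon>`. Its stroke #ff0000 means score at S557, F1697. After flipping Y the toolpath is (136.897,25.101) → (126.903,7.641) → (107.209,11.750) → (105.031,31.751) → (123.380,40.002) → (136.897,25.101), returning to the start.

Shape 3 is a closed polygon drawn with `<polygon>`. Its stroke #ff0000 means score at S557, F1697. After flipping Y the toolpath is (134.909,32.085) → (11.998,10.344) → (67.574,69.247) → (134.909,32.085), returning to the start.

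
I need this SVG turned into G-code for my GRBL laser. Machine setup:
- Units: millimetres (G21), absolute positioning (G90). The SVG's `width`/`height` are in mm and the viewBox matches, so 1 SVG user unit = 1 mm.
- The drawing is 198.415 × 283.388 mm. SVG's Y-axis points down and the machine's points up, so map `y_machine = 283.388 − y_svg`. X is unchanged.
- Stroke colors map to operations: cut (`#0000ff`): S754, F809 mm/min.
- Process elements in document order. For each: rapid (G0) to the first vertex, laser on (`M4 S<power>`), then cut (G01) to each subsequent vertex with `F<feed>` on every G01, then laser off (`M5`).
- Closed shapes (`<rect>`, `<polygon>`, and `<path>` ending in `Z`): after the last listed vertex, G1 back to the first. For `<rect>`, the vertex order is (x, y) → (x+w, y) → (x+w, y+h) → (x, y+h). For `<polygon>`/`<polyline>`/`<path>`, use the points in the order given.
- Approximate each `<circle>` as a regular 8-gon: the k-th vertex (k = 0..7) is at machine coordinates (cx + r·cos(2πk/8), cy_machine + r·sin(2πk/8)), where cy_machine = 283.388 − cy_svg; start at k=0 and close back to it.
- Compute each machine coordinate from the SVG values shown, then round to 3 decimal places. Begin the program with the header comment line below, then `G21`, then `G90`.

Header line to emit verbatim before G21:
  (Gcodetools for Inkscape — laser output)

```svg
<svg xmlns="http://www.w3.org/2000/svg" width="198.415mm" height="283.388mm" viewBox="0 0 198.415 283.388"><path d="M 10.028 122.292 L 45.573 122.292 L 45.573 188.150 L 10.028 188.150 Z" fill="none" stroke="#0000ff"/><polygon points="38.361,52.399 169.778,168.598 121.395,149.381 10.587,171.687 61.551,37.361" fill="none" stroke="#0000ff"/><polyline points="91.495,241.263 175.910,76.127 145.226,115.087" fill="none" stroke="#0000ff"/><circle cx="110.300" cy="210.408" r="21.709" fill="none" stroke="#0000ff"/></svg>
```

(Gcodetools for Inkscape — laser output)
G21
G90
G0 X10.028 Y161.096
M4 S754
G01 X45.573 Y161.096 F809
G01 X45.573 Y95.238 F809
G01 X10.028 Y95.238 F809
G01 X10.028 Y161.096 F809
M5
G0 X38.361 Y230.989
M4 S754
G01 X169.778 Y114.790 F809
G01 X121.395 Y134.007 F809
G01 X10.587 Y111.701 F809
G01 X61.551 Y246.027 F809
G01 X38.361 Y230.989 F809
M5
G0 X91.495 Y42.125
M4 S754
G01 X175.910 Y207.261 F809
G01 X145.226 Y168.301 F809
M5
G0 X132.009 Y72.980
M4 S754
G01 X125.651 Y88.331 F809
G01 X110.300 Y94.689 F809
G01 X94.949 Y88.331 F809
G01 X88.591 Y72.980 F809
G01 X94.949 Y57.629 F809
G01 X110.300 Y51.271 F809
G01 X125.651 Y57.629 F809
G01 X132.009 Y72.980 F809
M5

viewBox `0 0 198.415 283.388` with mm width/height → 1 unit = 1 mm. Flip: y_m = 283.388 − y_svg.

**Shape 1** — `<path>` rectangle, stroke `#0000ff` → cut (S754, F809). Machine vertices: (10.028,161.096) → (45.573,161.096) → (45.573,95.238) → (10.028,95.238) → (10.028,161.096). Closed: final G1 returns to the first vertex.

**Shape 2** — `<polygon>` closed polygon, stroke `#0000ff` → cut (S754, F809). Machine vertices: (38.361,230.989) → (169.778,114.790) → (121.395,134.007) → (10.587,111.701) → (61.551,246.027) → (38.361,230.989). Closed: final G1 returns to the first vertex.

**Shape 3** — `<polyline>` open polyline, stroke `#0000ff` → cut (S754, F809). Machine vertices: (91.495,42.125) → (175.910,207.261) → (145.226,168.301). Open path.

**Shape 4** — `<circle>` circle, stroke `#0000ff` → cut (S754, F809). Machine vertices: (132.009,72.980) → (125.651,88.331) → (110.300,94.689) → (94.949,88.331) → (88.591,72.980) → (94.949,57.629) → (110.300,51.271) → (125.651,57.629) → (132.009,72.980). Closed: final G1 returns to the first vertex.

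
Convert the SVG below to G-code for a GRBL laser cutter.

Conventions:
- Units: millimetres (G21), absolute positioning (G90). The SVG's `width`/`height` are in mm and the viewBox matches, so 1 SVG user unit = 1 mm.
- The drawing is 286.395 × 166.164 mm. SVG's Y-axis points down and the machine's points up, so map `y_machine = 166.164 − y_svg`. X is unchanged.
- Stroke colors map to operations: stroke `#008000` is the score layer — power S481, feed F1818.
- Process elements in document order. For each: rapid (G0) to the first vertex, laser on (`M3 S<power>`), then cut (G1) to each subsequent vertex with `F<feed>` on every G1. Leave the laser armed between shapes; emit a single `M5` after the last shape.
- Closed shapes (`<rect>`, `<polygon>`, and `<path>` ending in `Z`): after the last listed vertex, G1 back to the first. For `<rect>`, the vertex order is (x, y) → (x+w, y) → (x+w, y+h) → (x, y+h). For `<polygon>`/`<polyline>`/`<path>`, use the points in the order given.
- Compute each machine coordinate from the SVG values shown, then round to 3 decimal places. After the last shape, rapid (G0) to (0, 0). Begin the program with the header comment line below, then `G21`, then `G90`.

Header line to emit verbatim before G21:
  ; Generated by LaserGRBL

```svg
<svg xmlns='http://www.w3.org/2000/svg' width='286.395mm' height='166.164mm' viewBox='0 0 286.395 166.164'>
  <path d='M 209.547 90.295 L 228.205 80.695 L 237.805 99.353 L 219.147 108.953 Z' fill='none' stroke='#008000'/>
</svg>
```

; Generated by LaserGRBL
G21
G90
G0 X209.547 Y75.869
M3 S481
G1 X228.205 Y85.469 F1818
G1 X237.805 Y66.811 F1818
G1 X219.147 Y57.211 F1818
G1 X209.547 Y75.869 F1818
M5
G0 X0.000 Y0.000

viewBox `0 0 286.395 166.164` with mm width/height → 1 unit = 1 mm. Flip: y_m = 166.164 − y_svg.

**Shape 1** — `<path>` regular polygon, stroke `#008000` → score (S481, F1818). Machine vertices: (209.547,75.869) → (228.205,85.469) → (237.805,66.811) → (219.147,57.211) → (209.547,75.869). Closed: final G1 returns to the first vertex.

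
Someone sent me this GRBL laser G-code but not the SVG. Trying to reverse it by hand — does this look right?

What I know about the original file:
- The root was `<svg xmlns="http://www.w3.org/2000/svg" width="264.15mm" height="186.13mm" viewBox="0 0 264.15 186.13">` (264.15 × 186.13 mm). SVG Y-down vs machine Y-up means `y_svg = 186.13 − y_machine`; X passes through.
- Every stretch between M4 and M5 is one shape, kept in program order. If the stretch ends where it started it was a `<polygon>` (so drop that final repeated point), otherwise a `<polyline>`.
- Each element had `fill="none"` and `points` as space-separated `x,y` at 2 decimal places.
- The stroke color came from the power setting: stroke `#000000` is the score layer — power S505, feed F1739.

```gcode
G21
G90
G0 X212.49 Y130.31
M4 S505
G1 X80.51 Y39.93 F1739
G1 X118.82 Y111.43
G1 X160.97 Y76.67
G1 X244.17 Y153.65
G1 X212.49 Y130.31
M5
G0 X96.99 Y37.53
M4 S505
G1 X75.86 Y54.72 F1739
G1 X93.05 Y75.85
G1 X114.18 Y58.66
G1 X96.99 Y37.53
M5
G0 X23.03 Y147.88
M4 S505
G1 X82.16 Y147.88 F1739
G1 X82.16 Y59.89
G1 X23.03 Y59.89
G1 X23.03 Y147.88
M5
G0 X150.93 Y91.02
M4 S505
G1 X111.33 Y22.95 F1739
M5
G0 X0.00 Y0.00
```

<svg xmlns="http://www.w3.org/2000/svg" width="264.15mm" height="186.13mm" viewBox="0 0 264.15 186.13">
  <polygon points="212.49,55.82 80.51,146.20 118.82,74.70 160.97,109.46 244.17,32.48" fill="none" stroke="#000000"/>
  <polygon points="96.99,148.60 75.86,131.41 93.05,110.28 114.18,127.47" fill="none" stroke="#000000"/>
  <polygon points="23.03,38.25 82.16,38.25 82.16,126.24 23.03,126.24" fill="none" stroke="#000000"/>
  <polyline points="150.93,95.11 111.33,163.18" fill="none" stroke="#000000"/>
</svg>

y_svg = 186.13 − y_m. Every run uses S505, so all elements get stroke `#000000` (score).

[1] closed run; points: 212.49,55.82 80.51,146.20 118.82,74.70 160.97,109.46 244.17,32.48

[2] closed run; points: 96.99,148.60 75.86,131.41 93.05,110.28 114.18,127.47

[3] closed run; points: 23.03,38.25 82.16,38.25 82.16,126.24 23.03,126.24

[4] open run; points: 150.93,95.11 111.33,163.18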